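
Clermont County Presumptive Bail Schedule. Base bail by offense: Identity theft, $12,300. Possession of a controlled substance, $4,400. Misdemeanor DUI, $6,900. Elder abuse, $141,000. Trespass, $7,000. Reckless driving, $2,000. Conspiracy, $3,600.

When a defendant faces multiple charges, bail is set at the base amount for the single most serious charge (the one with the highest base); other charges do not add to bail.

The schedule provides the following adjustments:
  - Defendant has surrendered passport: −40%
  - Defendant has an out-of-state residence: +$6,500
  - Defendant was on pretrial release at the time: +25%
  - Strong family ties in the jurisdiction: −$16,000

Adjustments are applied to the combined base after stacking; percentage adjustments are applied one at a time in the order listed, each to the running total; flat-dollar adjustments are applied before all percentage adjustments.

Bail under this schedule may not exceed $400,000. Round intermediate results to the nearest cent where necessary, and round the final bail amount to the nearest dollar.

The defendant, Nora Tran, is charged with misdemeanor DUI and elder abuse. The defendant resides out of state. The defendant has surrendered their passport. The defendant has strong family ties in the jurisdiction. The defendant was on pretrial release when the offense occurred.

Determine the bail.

Base amounts from the schedule: misdemeanor DUI $6,900; elder abuse $141,000.
Stacking rule: use the highest base only. Highest is elder abuse at $141,000. Combined base = $141,000.
Defendant has an out-of-state residence (+$6,500 flat): $141,000 + $6,500 = $147,500.
Strong family ties in the jurisdiction (−$16,000 flat): $147,500 − $16,000 = $131,500.
Defendant has surrendered passport (−40%): $131,500 × 0.6 = $78,900.
Defendant was on pretrial release at the time (+25%): $78,900 × 1.25 = $98,625.
$98,625 is within the $400,000 maximum.

$98,625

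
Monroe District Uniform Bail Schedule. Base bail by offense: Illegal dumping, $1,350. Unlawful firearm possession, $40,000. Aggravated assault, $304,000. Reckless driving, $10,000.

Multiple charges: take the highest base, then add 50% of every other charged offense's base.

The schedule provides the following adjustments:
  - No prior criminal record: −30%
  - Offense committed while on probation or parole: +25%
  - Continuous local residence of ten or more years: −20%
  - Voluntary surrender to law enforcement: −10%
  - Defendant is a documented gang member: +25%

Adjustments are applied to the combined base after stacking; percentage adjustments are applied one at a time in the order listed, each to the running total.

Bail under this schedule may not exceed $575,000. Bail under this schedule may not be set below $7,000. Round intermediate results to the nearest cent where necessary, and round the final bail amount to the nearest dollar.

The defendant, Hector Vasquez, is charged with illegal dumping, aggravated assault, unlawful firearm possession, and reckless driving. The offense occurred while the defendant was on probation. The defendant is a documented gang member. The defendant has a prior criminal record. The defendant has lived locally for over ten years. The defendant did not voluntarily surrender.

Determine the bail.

$412,094

Base amounts from the schedule: illegal dumping $1,350; aggravated assault $304,000; unlawful firearm possession $40,000; reckless driving $10,000.
Stacking rule: highest base plus 50% of each additional charge. Highest is aggravated assault at $304,000. Additional: $1,350 × 50% = $675; $40,000 × 50% = $20,000; $10,000 × 50% = $5,000. Combined base = $304,000 + $25,675 = $329,675.
Offense committed while on probation or parole (+25%): $329,675 × 1.25 = $412,093.75.
Continuous local residence of ten or more years (−20%): $412,093.75 × 0.8 = $329,675.
Defendant is a documented gang member (+25%): $329,675 × 1.25 = $412,093.75.
$412,093.75 is within the $575,000 maximum.
$412,093.75 is at or above the $7,000 minimum.
Rounded to the nearest dollar: $412,094.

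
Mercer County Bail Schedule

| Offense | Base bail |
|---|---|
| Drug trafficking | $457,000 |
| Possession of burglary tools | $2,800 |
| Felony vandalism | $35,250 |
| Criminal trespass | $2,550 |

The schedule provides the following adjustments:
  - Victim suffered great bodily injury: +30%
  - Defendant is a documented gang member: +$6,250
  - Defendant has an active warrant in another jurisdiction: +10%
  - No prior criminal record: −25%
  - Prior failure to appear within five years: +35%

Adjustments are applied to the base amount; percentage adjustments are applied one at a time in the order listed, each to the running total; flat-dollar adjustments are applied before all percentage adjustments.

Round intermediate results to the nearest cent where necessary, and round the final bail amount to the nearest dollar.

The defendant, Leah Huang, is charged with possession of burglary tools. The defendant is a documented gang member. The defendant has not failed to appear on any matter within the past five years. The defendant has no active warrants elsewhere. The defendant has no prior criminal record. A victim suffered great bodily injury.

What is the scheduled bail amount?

Base amounts from the schedule: possession of burglary tools $2,800.
Single charge. Combined base = $2,800.
Defendant is a documented gang member (+$6,250 flat): $2,800 + $6,250 = $9,050.
Victim suffered great bodily injury (+30%): $9,050 × 1.3 = $11,765.
No prior criminal record (−25%): $11,765 × 0.75 = $8,823.75.
Rounded to the nearest dollar: $8,824.

$8,824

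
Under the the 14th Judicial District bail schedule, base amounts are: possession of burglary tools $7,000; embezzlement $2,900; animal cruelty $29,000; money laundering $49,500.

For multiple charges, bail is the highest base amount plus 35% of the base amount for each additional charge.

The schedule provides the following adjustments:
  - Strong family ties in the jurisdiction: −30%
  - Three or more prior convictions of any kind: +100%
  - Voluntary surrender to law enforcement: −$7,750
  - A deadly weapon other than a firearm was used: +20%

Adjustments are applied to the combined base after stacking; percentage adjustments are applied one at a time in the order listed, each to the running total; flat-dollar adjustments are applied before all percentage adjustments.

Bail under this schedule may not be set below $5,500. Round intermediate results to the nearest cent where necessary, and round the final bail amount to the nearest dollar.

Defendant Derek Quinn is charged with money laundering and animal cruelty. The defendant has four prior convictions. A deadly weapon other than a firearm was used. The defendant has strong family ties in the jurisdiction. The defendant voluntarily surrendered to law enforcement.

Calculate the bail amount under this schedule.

$87,192

Base amounts from the schedule: money laundering $49,500; animal cruelty $29,000.
Stacking rule: highest base plus 35% of each additional charge. Highest is money laundering at $49,500. Additional: $29,000 × 35% = $10,150. Combined base = $49,500 + $10,150 = $59,650.
Voluntary surrender to law enforcement (−$7,750 flat): $59,650 − $7,750 = $51,900.
Strong family ties in the jurisdiction (−30%): $51,900 × 0.7 = $36,330.
Three or more prior convictions of any kind (+100%): $36,330 × 2 = $72,660.
A deadly weapon other than a firearm was used (+20%): $72,660 × 1.2 = $87,192.
$87,192 is at or above the $5,500 minimum.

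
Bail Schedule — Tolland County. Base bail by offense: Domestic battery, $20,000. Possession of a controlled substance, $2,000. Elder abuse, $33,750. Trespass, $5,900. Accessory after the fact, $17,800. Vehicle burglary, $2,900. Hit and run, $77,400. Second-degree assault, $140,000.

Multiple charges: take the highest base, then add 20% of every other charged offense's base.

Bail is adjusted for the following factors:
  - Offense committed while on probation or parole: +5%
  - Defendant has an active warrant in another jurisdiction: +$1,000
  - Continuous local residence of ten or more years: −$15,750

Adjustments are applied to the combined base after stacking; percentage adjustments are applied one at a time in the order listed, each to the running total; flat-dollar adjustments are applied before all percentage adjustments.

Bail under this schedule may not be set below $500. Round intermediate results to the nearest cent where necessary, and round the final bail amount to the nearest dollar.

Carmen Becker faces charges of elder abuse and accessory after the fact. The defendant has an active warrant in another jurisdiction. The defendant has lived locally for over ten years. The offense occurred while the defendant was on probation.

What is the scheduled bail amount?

$23,688

Base amounts from the schedule: elder abuse $33,750; accessory after the fact $17,800.
Stacking rule: highest base plus 20% of each additional charge. Highest is elder abuse at $33,750. Additional: $17,800 × 20% = $3,560. Combined base = $33,750 + $3,560 = $37,310.
Defendant has an active warrant in another jurisdiction (+$1,000 flat): $37,310 + $1,000 = $38,310.
Continuous local residence of ten or more years (−$15,750 flat): $38,310 − $15,750 = $22,560.
Offense committed while on probation or parole (+5%): $22,560 × 1.05 = $23,688.
$23,688 is at or above the $500 minimum.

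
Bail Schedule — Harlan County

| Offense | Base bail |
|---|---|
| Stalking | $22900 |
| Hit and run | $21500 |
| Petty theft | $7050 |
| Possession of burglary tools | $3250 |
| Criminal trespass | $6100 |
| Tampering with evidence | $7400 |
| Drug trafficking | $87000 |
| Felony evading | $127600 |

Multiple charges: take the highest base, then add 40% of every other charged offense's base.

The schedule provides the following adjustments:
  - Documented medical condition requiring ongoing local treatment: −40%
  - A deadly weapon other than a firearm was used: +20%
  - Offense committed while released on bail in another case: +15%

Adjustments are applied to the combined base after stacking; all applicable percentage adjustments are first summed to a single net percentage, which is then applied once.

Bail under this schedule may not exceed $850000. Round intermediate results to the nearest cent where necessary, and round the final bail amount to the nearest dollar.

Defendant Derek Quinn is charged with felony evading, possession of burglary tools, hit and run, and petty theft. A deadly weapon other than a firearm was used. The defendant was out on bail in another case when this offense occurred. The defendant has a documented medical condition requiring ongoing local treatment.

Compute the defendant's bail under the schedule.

Base amounts from the schedule: felony evading $127600; possession of burglary tools $3250; hit and run $21500; petty theft $7050.
Stacking rule: highest base plus 40% of each additional charge. Highest is felony evading at $127600. Additional: $3250 × 40% = $1300; $21500 × 40% = $8600; $7050 × 40% = $2820. Combined base = $127600 + $12720 = $140320.
Net percentage adjustment: −40% +20% +15% = −5%. $140320 × 0.95 = $133304.
$133304 is within the $850000 maximum.

$133304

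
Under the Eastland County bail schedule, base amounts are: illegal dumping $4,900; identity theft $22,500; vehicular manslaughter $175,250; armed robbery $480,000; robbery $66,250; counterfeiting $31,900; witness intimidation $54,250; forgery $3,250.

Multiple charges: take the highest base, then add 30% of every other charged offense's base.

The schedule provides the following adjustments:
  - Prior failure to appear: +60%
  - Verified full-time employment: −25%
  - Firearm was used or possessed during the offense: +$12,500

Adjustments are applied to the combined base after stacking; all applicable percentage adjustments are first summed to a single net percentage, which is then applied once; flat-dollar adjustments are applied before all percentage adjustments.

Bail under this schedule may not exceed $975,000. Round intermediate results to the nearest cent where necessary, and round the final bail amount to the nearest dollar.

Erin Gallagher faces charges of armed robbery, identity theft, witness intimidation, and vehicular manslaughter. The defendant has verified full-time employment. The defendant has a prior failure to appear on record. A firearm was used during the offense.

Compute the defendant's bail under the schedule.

$766,935

Base amounts from the schedule: armed robbery $480,000; identity theft $22,500; witness intimidation $54,250; vehicular manslaughter $175,250.
Stacking rule: highest base plus 30% of each additional charge. Highest is armed robbery at $480,000. Additional: $22,500 × 30% = $6,750; $54,250 × 30% = $16,275; $175,250 × 30% = $52,575. Combined base = $480,000 + $75,600 = $555,600.
Firearm was used or possessed during the offense (+$12,500 flat): $555,600 + $12,500 = $568,100.
Net percentage adjustment: +60% −25% = +35%. $568,100 × 1.35 = $766,935.
$766,935 is within the $975,000 maximum.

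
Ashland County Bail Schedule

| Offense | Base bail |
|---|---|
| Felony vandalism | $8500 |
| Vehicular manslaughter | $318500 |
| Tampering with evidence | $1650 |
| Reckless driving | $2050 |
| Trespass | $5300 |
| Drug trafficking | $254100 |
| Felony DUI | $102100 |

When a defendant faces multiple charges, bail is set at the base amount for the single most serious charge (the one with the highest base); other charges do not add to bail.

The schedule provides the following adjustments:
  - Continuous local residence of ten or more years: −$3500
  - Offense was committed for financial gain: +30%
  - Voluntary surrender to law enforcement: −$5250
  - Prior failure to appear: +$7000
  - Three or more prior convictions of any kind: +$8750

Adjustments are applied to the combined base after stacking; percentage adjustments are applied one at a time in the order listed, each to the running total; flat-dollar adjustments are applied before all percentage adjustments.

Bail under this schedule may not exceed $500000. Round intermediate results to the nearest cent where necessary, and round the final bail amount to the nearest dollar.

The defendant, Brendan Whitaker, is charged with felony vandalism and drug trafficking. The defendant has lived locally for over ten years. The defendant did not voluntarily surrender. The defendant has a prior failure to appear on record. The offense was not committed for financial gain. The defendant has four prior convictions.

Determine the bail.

$266350

Base amounts from the schedule: felony vandalism $8500; drug trafficking $254100.
Stacking rule: use the highest base only. Highest is drug trafficking at $254100. Combined base = $254100.
Continuous local residence of ten or more years (−$3500 flat): $254100 − $3500 = $250600.
Prior failure to appear (+$7000 flat): $250600 + $7000 = $257600.
Three or more prior convictions of any kind (+$8750 flat): $257600 + $8750 = $266350.
$266350 is within the $500000 maximum.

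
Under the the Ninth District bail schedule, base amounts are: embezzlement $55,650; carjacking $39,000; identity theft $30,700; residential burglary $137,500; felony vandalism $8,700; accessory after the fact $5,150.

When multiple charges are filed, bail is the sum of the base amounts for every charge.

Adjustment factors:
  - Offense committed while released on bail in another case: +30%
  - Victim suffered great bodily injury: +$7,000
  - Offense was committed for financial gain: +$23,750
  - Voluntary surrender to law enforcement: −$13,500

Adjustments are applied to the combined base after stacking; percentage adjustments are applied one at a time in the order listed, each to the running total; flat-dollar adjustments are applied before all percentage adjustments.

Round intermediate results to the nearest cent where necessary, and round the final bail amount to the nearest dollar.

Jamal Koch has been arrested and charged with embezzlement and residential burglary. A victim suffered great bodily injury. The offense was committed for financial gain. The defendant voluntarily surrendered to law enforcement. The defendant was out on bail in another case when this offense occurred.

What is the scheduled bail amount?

Base amounts from the schedule: embezzlement $55,650; residential burglary $137,500.
Stacking rule: sum of all bases. $55,650 + $137,500 = $193,150.
Victim suffered great bodily injury (+$7,000 flat): $193,150 + $7,000 = $200,150.
Offense was committed for financial gain (+$23,750 flat): $200,150 + $23,750 = $223,900.
Voluntary surrender to law enforcement (−$13,500 flat): $223,900 − $13,500 = $210,400.
Offense committed while released on bail in another case (+30%): $210,400 × 1.3 = $273,520.

$273,520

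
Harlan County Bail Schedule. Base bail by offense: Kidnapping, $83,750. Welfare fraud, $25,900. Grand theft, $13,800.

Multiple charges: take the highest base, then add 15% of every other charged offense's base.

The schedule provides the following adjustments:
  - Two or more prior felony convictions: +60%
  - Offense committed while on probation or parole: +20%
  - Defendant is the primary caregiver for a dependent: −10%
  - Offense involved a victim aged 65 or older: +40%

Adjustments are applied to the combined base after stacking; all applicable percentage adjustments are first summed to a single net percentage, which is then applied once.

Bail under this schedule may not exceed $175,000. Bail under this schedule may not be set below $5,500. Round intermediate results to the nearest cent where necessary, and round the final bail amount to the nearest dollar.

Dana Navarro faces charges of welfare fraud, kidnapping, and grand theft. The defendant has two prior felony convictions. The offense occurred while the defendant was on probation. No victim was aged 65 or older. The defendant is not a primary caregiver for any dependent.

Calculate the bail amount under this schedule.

Base amounts from the schedule: welfare fraud $25,900; kidnapping $83,750; grand theft $13,800.
Stacking rule: highest base plus 15% of each additional charge. Highest is kidnapping at $83,750. Additional: $25,900 × 15% = $3,885; $13,800 × 15% = $2,070. Combined base = $83,750 + $5,955 = $89,705.
Net percentage adjustment: +60% +20% = +80%. $89,705 × 1.8 = $161,469.
$161,469 is within the $175,000 maximum.
$161,469 is at or above the $5,500 minimum.

$161,469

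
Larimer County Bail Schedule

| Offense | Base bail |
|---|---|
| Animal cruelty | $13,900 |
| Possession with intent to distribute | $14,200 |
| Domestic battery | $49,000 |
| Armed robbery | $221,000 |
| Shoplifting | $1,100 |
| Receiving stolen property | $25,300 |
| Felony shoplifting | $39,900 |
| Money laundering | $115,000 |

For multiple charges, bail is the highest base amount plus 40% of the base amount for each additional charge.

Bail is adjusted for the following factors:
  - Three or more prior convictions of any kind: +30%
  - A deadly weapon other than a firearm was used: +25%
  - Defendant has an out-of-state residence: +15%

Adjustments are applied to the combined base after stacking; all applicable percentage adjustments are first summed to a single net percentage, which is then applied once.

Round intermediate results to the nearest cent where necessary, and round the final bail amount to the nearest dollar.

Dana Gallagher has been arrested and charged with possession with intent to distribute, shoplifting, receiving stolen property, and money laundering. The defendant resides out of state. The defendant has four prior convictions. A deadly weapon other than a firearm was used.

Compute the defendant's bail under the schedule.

Base amounts from the schedule: possession with intent to distribute $14,200; shoplifting $1,100; receiving stolen property $25,300; money laundering $115,000.
Stacking rule: highest base plus 40% of each additional charge. Highest is money laundering at $115,000. Additional: $14,200 × 40% = $5,680; $1,100 × 40% = $440; $25,300 × 40% = $10,120. Combined base = $115,000 + $16,240 = $131,240.
Net percentage adjustment: +30% +25% +15% = +70%. $131,240 × 1.7 = $223,108.

$223,108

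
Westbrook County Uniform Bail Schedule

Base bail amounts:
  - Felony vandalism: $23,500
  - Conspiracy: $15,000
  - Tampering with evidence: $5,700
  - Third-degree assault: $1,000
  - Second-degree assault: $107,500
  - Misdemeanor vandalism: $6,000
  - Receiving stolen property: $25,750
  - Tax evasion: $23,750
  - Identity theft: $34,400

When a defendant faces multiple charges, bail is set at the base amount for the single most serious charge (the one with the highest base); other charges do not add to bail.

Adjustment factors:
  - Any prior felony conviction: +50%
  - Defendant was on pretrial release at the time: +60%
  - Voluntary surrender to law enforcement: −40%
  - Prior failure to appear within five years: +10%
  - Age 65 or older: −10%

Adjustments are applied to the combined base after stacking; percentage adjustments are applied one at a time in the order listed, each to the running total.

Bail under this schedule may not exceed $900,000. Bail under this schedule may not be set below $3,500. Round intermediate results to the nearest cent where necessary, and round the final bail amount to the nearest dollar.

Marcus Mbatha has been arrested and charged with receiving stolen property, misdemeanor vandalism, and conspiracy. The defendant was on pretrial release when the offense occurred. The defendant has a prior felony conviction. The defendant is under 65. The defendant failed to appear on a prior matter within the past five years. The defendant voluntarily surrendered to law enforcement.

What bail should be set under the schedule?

Base amounts from the schedule: receiving stolen property $25,750; misdemeanor vandalism $6,000; conspiracy $15,000.
Stacking rule: use the highest base only. Highest is receiving stolen property at $25,750. Combined base = $25,750.
Any prior felony conviction (+50%): $25,750 × 1.5 = $38,625.
Defendant was on pretrial release at the time (+60%): $38,625 × 1.6 = $61,800.
Voluntary surrender to law enforcement (−40%): $61,800 × 0.6 = $37,080.
Prior failure to appear within five years (+10%): $37,080 × 1.1 = $40,788.
$40,788 is within the $900,000 maximum.
$40,788 is at or above the $3,500 minimum.

$40,788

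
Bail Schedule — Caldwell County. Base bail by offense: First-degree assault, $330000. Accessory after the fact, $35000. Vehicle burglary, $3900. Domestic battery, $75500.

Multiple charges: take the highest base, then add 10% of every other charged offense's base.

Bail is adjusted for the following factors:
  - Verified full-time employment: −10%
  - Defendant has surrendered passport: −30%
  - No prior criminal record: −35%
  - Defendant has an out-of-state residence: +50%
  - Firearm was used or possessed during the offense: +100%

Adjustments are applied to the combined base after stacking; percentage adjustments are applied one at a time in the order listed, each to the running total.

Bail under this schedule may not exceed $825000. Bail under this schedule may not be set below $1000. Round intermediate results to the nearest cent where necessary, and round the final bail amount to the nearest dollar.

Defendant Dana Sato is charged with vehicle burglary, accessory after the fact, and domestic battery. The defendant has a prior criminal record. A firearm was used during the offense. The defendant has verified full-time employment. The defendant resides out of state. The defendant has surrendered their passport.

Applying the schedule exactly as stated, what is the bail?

$150047

Base amounts from the schedule: vehicle burglary $3900; accessory after the fact $35000; domestic battery $75500.
Stacking rule: highest base plus 10% of each additional charge. Highest is domestic battery at $75500. Additional: $3900 × 10% = $390; $35000 × 10% = $3500. Combined base = $75500 + $3890 = $79390.
Verified full-time employment (−10%): $79390 × 0.9 = $71451.
Defendant has surrendered passport (−30%): $71451 × 0.7 = $50015.70.
Defendant has an out-of-state residence (+50%): $50015.70 × 1.5 = $75023.55.
Firearm was used or possessed during the offense (+100%): $75023.55 × 2 = $150047.10.
$150047.10 is within the $825000 maximum.
$150047.10 is at or above the $1000 minimum.
Rounded to the nearest dollar: $150047.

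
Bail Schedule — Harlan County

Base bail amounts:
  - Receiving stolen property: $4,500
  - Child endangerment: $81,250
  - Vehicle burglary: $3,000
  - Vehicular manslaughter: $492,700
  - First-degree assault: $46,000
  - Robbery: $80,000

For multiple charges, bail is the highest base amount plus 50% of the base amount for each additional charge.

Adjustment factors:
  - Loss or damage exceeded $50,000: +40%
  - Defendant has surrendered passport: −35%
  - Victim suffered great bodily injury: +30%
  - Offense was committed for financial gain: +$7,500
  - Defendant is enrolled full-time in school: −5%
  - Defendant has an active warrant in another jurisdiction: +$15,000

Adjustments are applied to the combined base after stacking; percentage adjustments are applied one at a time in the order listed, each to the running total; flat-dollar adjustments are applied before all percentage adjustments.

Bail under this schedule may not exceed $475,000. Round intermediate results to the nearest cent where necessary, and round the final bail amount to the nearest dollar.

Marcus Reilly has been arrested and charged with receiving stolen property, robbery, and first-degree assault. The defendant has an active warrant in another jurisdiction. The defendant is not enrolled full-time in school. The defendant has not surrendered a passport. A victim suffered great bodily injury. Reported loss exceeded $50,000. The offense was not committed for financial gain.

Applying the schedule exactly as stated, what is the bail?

Base amounts from the schedule: receiving stolen property $4,500; robbery $80,000; first-degree assault $46,000.
Stacking rule: highest base plus 50% of each additional charge. Highest is robbery at $80,000. Additional: $4,500 × 50% = $2,250; $46,000 × 50% = $23,000. Combined base = $80,000 + $25,250 = $105,250.
Defendant has an active warrant in another jurisdiction (+$15,000 flat): $105,250 + $15,000 = $120,250.
Loss or damage exceeded $50,000 (+40%): $120,250 × 1.4 = $168,350.
Victim suffered great bodily injury (+30%): $168,350 × 1.3 = $218,855.
$218,855 is within the $475,000 maximum.

$218,855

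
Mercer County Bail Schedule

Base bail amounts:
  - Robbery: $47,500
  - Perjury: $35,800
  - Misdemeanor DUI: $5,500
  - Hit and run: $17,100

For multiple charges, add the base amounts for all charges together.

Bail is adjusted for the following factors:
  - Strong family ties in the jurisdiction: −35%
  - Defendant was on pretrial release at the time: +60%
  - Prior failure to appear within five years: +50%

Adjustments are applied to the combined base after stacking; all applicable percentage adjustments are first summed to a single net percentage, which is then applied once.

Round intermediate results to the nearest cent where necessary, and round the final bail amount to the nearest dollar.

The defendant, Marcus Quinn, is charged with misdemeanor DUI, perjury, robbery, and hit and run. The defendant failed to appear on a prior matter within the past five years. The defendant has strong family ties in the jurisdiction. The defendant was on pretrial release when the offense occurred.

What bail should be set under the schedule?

$185,325

Base amounts from the schedule: misdemeanor DUI $5,500; perjury $35,800; robbery $47,500; hit and run $17,100.
Stacking rule: sum of all bases. $5,500 + $35,800 + $47,500 + $17,100 = $105,900.
Net percentage adjustment: −35% +60% +50% = +75%. $105,900 × 1.75 = $185,325.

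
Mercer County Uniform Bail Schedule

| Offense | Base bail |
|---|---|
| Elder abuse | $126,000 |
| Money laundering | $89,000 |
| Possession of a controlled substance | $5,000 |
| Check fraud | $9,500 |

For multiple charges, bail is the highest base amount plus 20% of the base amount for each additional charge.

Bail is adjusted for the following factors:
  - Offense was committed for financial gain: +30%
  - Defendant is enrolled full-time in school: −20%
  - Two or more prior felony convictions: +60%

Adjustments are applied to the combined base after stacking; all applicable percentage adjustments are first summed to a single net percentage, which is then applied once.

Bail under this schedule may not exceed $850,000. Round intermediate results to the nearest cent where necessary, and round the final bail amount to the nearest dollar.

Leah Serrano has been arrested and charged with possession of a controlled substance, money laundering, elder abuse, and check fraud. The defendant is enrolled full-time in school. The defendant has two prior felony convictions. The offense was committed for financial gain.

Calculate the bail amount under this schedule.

Base amounts from the schedule: possession of a controlled substance $5,000; money laundering $89,000; elder abuse $126,000; check fraud $9,500.
Stacking rule: highest base plus 20% of each additional charge. Highest is elder abuse at $126,000. Additional: $5,000 × 20% = $1,000; $89,000 × 20% = $17,800; $9,500 × 20% = $1,900. Combined base = $126,000 + $20,700 = $146,700.
Net percentage adjustment: +30% −20% +60% = +70%. $146,700 × 1.7 = $249,390.
$249,390 is within the $850,000 maximum.

$249,390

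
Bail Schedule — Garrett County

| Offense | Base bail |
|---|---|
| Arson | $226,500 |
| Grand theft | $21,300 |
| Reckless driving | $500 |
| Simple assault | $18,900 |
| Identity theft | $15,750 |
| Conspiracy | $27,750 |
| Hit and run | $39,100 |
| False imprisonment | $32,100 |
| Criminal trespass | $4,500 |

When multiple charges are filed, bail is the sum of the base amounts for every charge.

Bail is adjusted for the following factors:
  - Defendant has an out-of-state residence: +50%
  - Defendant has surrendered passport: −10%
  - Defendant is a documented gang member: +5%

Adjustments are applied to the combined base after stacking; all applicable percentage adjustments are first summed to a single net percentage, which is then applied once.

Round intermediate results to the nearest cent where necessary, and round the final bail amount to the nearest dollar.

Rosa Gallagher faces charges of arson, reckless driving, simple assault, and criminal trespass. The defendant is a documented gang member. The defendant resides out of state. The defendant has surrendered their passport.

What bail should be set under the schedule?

Base amounts from the schedule: arson $226,500; reckless driving $500; simple assault $18,900; criminal trespass $4,500.
Stacking rule: sum of all bases. $226,500 + $500 + $18,900 + $4,500 = $250,400.
Net percentage adjustment: +50% −10% +5% = +45%. $250,400 × 1.45 = $363,080.

$363,080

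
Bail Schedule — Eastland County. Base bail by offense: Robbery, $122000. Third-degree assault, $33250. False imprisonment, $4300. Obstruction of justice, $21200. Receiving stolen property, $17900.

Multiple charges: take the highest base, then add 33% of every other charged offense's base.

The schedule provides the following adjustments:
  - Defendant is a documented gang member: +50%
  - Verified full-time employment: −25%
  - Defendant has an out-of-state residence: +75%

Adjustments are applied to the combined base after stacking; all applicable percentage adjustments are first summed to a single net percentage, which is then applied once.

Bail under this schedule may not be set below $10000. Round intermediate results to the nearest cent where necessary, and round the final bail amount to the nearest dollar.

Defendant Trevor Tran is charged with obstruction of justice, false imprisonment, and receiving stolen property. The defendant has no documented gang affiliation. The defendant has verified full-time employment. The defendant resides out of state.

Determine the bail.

Base amounts from the schedule: obstruction of justice $21200; false imprisonment $4300; receiving stolen property $17900.
Stacking rule: highest base plus 33% of each additional charge. Highest is obstruction of justice at $21200. Additional: $4300 × 33% = $1419; $17900 × 33% = $5907. Combined base = $21200 + $7326 = $28526.
Net percentage adjustment: −25% +75% = +50%. $28526 × 1.5 = $42789.
$42789 is at or above the $10000 minimum.

$42789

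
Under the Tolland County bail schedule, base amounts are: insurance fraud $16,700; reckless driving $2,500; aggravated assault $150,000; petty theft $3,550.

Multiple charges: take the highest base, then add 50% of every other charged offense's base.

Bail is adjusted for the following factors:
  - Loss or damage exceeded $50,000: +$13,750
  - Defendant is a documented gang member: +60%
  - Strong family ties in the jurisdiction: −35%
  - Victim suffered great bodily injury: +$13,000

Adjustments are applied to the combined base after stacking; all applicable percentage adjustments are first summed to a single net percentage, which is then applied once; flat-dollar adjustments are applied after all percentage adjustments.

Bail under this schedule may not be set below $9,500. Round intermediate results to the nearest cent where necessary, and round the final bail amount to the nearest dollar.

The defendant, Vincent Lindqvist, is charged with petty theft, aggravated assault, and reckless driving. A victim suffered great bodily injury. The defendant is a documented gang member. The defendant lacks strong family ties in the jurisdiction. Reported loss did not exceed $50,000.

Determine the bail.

Base amounts from the schedule: petty theft $3,550; aggravated assault $150,000; reckless driving $2,500.
Stacking rule: highest base plus 50% of each additional charge. Highest is aggravated assault at $150,000. Additional: $3,550 × 50% = $1,775; $2,500 × 50% = $1,250. Combined base = $150,000 + $3,025 = $153,025.
Defendant is a documented gang member (+60%): $153,025 × 1.6 = $244,840.
Victim suffered great bodily injury (+$13,000 flat): $244,840 + $13,000 = $257,840.
$257,840 is at or above the $9,500 minimum.

$257,840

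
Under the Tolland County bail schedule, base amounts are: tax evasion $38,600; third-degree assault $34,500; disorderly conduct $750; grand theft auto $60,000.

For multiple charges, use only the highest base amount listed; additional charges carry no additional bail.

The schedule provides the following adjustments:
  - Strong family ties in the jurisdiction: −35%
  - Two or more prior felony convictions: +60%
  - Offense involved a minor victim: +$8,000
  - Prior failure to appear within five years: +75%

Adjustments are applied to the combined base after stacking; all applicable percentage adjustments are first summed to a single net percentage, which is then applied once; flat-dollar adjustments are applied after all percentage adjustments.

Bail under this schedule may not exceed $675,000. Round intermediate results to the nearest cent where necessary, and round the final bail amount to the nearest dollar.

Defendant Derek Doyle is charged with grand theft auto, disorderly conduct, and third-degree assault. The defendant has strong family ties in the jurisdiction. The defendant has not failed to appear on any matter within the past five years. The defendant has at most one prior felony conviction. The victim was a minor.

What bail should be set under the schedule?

Base amounts from the schedule: grand theft auto $60,000; disorderly conduct $750; third-degree assault $34,500.
Stacking rule: use the highest base only. Highest is grand theft auto at $60,000. Combined base = $60,000.
Strong family ties in the jurisdiction (−35%): $60,000 × 0.65 = $39,000.
Offense involved a minor victim (+$8,000 flat): $39,000 + $8,000 = $47,000.
$47,000 is within the $675,000 maximum.

$47,000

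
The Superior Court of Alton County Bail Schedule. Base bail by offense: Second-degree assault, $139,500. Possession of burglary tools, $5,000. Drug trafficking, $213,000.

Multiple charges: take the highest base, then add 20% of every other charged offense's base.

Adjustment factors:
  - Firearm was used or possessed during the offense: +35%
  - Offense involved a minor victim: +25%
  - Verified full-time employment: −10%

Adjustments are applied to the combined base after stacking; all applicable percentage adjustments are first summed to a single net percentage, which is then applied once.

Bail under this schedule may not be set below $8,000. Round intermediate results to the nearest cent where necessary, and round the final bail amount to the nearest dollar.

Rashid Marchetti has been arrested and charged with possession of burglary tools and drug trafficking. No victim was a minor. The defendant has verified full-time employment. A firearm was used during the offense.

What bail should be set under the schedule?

$267,500

Base amounts from the schedule: possession of burglary tools $5,000; drug trafficking $213,000.
Stacking rule: highest base plus 20% of each additional charge. Highest is drug trafficking at $213,000. Additional: $5,000 × 20% = $1,000. Combined base = $213,000 + $1,000 = $214,000.
Net percentage adjustment: +35% −10% = +25%. $214,000 × 1.25 = $267,500.
$267,500 is at or above the $8,000 minimum.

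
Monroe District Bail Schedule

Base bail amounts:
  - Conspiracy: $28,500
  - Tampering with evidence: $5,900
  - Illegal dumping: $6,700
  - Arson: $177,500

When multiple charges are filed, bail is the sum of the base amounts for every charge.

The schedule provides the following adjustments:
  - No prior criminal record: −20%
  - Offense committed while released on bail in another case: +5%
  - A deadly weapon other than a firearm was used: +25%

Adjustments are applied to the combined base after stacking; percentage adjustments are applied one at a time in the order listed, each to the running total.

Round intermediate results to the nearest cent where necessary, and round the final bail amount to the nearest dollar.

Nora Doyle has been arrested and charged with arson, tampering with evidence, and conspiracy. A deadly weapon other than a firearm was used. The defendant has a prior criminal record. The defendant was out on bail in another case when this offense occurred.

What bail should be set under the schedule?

Base amounts from the schedule: arson $177,500; tampering with evidence $5,900; conspiracy $28,500.
Stacking rule: sum of all bases. $177,500 + $5,900 + $28,500 = $211,900.
Offense committed while released on bail in another case (+5%): $211,900 × 1.05 = $222,495.
A deadly weapon other than a firearm was used (+25%): $222,495 × 1.25 = $278,118.75.
Rounded to the nearest dollar: $278,119.

$278,119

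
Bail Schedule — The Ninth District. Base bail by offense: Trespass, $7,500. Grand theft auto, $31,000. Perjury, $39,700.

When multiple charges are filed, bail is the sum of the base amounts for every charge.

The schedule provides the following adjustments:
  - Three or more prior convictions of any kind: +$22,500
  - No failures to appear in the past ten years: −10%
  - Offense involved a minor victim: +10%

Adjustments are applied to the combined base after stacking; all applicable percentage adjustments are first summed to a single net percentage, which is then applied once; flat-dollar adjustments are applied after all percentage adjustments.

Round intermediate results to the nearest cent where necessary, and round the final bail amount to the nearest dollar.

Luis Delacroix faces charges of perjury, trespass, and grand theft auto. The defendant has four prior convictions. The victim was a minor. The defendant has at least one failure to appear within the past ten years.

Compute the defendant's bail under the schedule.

Base amounts from the schedule: perjury $39,700; trespass $7,500; grand theft auto $31,000.
Stacking rule: sum of all bases. $39,700 + $7,500 + $31,000 = $78,200.
Offense involved a minor victim (+10%): $78,200 × 1.1 = $86,020.
Three or more prior convictions of any kind (+$22,500 flat): $86,020 + $22,500 = $108,520.

$108,520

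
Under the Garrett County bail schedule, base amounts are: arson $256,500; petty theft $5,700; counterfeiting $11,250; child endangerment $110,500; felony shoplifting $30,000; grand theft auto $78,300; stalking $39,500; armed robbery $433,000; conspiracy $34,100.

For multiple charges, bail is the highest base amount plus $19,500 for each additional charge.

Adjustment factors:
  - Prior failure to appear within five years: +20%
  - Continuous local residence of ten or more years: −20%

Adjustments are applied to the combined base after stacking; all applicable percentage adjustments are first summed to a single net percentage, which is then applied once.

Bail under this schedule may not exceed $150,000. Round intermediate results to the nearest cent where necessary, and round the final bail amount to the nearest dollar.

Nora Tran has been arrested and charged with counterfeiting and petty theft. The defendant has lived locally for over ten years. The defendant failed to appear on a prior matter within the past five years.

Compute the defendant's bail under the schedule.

Base amounts from the schedule: counterfeiting $11,250; petty theft $5,700.
Stacking rule: highest base plus $19,500 per additional charge. Highest is counterfeiting at $11,250; 1 additional charge → +$19,500. Combined base = $30,750.
Net percentage adjustment: +20% −20% = +0%. $30,750 × 1 = $30,750.
$30,750 is within the $150,000 maximum.

$30,750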